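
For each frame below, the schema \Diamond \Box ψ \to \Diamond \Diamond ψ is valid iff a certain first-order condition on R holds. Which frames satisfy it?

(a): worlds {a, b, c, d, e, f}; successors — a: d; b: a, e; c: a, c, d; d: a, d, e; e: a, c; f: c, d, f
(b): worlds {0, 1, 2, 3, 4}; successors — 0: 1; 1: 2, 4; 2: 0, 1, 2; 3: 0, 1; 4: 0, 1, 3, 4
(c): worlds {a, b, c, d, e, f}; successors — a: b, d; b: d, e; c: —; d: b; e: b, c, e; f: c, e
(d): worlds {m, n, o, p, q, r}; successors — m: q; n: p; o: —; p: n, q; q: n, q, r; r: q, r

(a), (b), (d)

This is the axiom for a generalized confluence (Geach) condition; its first-order frame correspondent is \forall x \forall y (xRy \to \exists w (yRw \wedge x R^2 w)).
(a): satisfies the condition.
(b): satisfies the condition.
(c): fails — eRc but no w with cRw and eR²w.
(d): satisfies the condition.
Valid on: (a), (b), (d).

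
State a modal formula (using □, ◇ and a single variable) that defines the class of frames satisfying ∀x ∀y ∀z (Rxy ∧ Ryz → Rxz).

□p → □□p

A defining formula is □p → □□p (the 4 axiom).
Suppose □p→□□p is valid. Take Rxy, Ryz and set V(p)={w : Rxw}. Then □p at x, so □□p at x, so □p at y, so p at z, i.e. Rxz.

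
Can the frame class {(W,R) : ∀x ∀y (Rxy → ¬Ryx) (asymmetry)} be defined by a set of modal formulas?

If a class were modally definable it would be closed under surjective bounded morphisms (Goldblatt–Thomason).
The 5-cycle (worlds w0,w1,w2,w3,w4 with w0→w1→w2→w3→w4→w0) is asymmetric. Mapping every world to a single reflexive point • is a surjective bounded morphism, and the reflexive point is not asymmetric (R•• but asymmetry requires ¬R••).
So no modal formula (or set of formulas) defines exactly the asymmetric frames.

Not modally definable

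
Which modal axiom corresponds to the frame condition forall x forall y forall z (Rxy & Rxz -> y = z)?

◇p → □p

This is partial functionality; the standard corresponding axiom is CD: ◇p → □p.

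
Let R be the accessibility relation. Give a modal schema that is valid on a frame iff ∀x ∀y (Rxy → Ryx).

q → □◇q

A defining formula is q → □◇q (the B axiom).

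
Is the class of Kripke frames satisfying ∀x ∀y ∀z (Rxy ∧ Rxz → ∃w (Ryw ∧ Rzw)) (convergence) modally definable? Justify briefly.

Yes: it is convergence, defined by the .2 schema ◇□q → □◇q.
Suppose ◇□q→□◇q is valid. Take Rxy, Rxz and set V(q)={w : Ryw}. Then □q at y so ◇□q at x, so □◇q at x, so ◇q at z, giving w with Rzw and Ryw.

Yes — defined by ◇□q → □◇q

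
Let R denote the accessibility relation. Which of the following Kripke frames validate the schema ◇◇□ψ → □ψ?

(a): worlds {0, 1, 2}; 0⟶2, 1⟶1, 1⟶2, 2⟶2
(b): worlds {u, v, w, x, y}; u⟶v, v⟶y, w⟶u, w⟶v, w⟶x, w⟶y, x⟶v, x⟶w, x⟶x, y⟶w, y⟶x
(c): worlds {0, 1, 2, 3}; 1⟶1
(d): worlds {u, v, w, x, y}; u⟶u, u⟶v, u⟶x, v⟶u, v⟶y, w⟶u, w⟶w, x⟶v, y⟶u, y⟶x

(c)

The schema corresponds to a generalized confluence (Geach) condition: ∀x ∀y ∀z ((xR²y ∧ xRz) → ∃w (yRw ∧ z = w)).
(a): fails — 1R²2, 1R1 but no w with 2Rw and 1=w.
(b): fails — uR²y, uRv but no t with yRt and v=t.
(c): ✓.
(d): fails — uR²v, uRv but no t with vRt and v=t.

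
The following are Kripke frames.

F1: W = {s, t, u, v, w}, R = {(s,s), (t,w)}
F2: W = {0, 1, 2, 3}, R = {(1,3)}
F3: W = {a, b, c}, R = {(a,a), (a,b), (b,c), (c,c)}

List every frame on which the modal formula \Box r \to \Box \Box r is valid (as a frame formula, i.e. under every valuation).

F1, F2

The schema corresponds to transitivity: \forall x \forall y \forall z (Rxy \wedge Ryz \to Rxz).
F1: satisfies the condition.
F2: satisfies the condition.
F3: fails — Rab and Rbc but not Rac.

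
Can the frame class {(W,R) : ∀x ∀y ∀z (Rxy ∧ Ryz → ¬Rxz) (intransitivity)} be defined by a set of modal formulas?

If a class were modally definable it would be closed under surjective bounded morphisms (Goldblatt–Thomason).
The 5-cycle (worlds a,b,c,d,e with a→b→c→d→e→a) is intransitive. Mapping every world to a single reflexive point • is a surjective bounded morphism; the reflexive point is not intransitive (R••∧R•• but R••).
Hence intransitivity is not modally definable.

Not modally definable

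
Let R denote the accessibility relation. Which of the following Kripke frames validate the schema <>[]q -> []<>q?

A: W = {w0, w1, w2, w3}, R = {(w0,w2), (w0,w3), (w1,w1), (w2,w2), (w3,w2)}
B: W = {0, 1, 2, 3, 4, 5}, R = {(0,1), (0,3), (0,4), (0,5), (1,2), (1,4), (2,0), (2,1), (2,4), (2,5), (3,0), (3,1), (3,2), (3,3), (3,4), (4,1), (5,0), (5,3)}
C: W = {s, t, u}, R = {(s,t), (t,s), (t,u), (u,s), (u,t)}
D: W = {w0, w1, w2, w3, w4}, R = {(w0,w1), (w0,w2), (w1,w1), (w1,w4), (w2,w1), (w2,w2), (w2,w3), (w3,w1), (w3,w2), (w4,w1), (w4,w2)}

A, D

Frame correspondent (Sahlqvist): forall x forall y forall z (Rxy & Rxz -> exists w (Ryw & Rzw)) — i.e. convergence.
A: holds.
B: fails — R01 and R04 but 1 and 4 have no common successor.
C: fails — Rut and Rus but t and s have no common successor.
D: holds.
Valid on: A, D.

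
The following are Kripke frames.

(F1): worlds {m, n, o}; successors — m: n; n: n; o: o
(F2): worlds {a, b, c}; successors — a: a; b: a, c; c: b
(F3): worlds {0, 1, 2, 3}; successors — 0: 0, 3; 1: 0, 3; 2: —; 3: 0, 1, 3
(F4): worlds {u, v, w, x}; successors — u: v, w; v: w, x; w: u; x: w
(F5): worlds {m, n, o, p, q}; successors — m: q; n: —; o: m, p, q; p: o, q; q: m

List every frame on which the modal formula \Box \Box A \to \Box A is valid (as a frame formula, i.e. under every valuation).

(F1), (F3)

This is the axiom for density; its first-order frame correspondent is \forall x \forall y (Rxy \to \exists z (Rxz \wedge Rzy)).
(F1): satisfies the condition.
(F2): fails — Rcb but no z with Rcz and Rzb.
(F3): satisfies the condition.
(F4): fails — Ruv but no z with Ruz and Rzv.
(F5): fails — Rop but no z with Roz and Rzp.
Valid on: (F1), (F3).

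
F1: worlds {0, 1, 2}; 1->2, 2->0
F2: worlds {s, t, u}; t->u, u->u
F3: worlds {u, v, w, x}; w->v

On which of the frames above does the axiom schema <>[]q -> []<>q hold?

Frame correspondent (Sahlqvist): forall x forall y forall z (Rxy & Rxz -> exists w (Ryw & Rzw)) — i.e. convergence.
F1: fails — R20 and R20 but 0 and 0 have no common successor.
F2: ✓.
F3: fails — Rwv and Rwv but v and v have no common successor.
Valid on: F2.

F2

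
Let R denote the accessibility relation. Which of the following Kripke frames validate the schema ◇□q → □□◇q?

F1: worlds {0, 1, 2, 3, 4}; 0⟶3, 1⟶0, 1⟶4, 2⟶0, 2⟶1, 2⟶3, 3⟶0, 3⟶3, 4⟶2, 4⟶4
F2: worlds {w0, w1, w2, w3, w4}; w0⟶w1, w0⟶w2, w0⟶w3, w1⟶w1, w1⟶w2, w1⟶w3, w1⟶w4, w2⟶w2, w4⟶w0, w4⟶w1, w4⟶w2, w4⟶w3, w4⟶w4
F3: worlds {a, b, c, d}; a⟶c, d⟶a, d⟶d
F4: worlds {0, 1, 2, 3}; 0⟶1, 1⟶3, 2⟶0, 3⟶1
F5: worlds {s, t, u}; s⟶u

The schema corresponds to a generalized confluence (Geach) condition: ∀x ∀y ∀z ((xRy ∧ xR²z) → ∃w (yRw ∧ zRw)).
F1: fails — 1R0, 1R²4 but no w with 0Rw and 4Rw.
F2: fails — w0Rw1, w0R²w3 but no w with w1Rw and w3Rw.
F3: fails — dRa, dR²c but no w with aRw and cRw.
F4: fails — 0R1, 0R²3 but no w with 1Rw and 3Rw.
F5: holds.
Valid on: F5.

F5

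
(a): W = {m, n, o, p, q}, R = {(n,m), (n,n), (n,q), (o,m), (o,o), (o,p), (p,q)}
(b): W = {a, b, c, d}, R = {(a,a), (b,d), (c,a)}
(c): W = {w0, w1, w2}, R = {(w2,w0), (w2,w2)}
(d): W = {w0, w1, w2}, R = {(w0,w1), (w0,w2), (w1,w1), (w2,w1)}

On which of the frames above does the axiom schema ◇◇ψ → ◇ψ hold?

(b), (c), (d)

This is the axiom for transitivity; its first-order frame correspondent is ∀x ∀y ∀z (Rxy ∧ Ryz → Rxz).
(a): fails — Rop and Rpq but not Roq.
(b): holds.
(c): holds.
(d): holds.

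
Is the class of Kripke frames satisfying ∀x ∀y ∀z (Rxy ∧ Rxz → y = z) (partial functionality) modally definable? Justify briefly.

Yes — defined by ◇r → □r

This is a Sahlqvist condition; the CD axiom ◇r → □r defines it.
Suppose ◇r→□r is valid. Take Rxy, Rxz and set V(r)={y}. Then ◇r at x, so □r at x, so r at z, i.e. z=y.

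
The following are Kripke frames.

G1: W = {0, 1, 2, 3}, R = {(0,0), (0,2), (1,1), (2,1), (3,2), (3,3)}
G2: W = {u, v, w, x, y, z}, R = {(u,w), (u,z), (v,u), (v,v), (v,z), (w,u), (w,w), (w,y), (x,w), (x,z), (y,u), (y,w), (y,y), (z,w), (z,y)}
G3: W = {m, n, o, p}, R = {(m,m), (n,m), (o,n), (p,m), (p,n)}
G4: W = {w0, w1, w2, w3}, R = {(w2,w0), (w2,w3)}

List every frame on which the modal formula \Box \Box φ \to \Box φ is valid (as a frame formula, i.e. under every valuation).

The schema corresponds to density: \forall x \forall y (Rxy \to \exists z (Rxz \wedge Rzy)).
G1: condition met.
G2: fails — Ruz but no t with Rut and Rtz.
G3: fails — Ron but no z with Roz and Rzn.
G4: fails — Rw2w0 but no z with Rw2z and Rzw0.
Valid on: G1.

G1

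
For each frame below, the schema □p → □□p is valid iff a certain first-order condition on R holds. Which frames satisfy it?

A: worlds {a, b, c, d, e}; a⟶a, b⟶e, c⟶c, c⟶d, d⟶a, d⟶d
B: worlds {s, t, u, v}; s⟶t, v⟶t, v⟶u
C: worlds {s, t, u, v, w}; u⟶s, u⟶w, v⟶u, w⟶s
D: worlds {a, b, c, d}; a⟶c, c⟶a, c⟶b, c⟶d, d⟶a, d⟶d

This is the axiom for transitivity; its first-order frame correspondent is ∀x ∀y ∀z (Rxy ∧ Ryz → Rxz).
A: fails — Rcd and Rda but not Rca.
B: holds.
C: fails — Rvu and Rus but not Rvs.
D: fails — Rac and Rcd but not Rad.

B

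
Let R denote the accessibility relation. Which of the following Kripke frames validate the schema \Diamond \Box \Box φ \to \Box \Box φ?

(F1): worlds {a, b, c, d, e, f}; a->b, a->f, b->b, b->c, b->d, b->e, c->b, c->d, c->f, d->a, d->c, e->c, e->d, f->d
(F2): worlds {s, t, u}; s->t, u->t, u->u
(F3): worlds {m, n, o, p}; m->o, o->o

This is the axiom for a generalized confluence (Geach) condition; its first-order frame correspondent is \forall x \forall y \forall z ((xRy \wedge x R^2 z) \to \exists w (y R^2 w \wedge z = w)).
(F1): fails — aRf, aR²b but no w with fR²w and b=w.
(F2): fails — uRt, uR²t but no w with tR²w and t=w.
(F3): condition met.
Valid on: (F3).

(F3)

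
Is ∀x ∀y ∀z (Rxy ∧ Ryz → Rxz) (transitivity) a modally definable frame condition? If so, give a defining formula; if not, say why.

Yes: it is transitivity, defined by the 4 schema □q → □□q.
Suppose □q→□□q is valid. Take Rxy, Ryz and set V(q)={w : Rxw}. Then □q at x, so □□q at x, so □q at y, so q at z, i.e. Rxz.

Yes, by □q → □□q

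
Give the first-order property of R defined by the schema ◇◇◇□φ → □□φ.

This is a Sahlqvist (Geach-type) schema ◇^3□^1φ → □^2◇^0φ.
Minimal-valuation argument: fix x; take any y with xR^3y and any z with xR^2z. Set V(φ) to the set of worlds R-reachable from y in exactly 1 step. Then □^1φ holds at y, so the antecedent holds at x; validity forces ◇^0φ at z, giving a w with zR^0w and yR^1w.
First-order correspondent: ∀x ∀y ∀z ((xR³y ∧ xR²z) → ∃w (yRw ∧ z = w)).

∀x ∀y ∀z ((xR³y ∧ xR²z) → ∃w (yRw ∧ z = w))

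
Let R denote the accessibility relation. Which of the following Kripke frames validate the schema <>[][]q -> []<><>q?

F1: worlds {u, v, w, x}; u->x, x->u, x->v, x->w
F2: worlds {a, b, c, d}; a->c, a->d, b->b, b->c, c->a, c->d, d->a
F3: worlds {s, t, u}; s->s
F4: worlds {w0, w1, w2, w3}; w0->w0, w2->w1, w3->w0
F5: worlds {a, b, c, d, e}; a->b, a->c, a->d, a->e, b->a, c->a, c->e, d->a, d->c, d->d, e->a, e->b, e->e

The schema corresponds to a generalized confluence (Geach) condition: forall x forall y forall z ((xRy & xRz) -> exists w (y R^2 w & z R^2 w)).
F1: fails — xRu, xRv but no t with uR²t and vR²t.
F2: holds.
F3: holds.
F4: fails — w2Rw1, w2Rw1 but no w with w1R²w and w1R²w.
F5: holds.
Valid on: F2, F3, F5.

F2, F3, F5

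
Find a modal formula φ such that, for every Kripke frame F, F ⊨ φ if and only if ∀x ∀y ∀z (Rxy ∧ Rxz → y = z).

A defining formula is ◇ψ → □ψ (the CD axiom).
Suppose ◇ψ→□ψ is valid. Take Rxy, Rxz and set V(ψ)={y}. Then ◇ψ at x, so □ψ at x, so ψ at z, i.e. z=y.

◇ψ → □ψ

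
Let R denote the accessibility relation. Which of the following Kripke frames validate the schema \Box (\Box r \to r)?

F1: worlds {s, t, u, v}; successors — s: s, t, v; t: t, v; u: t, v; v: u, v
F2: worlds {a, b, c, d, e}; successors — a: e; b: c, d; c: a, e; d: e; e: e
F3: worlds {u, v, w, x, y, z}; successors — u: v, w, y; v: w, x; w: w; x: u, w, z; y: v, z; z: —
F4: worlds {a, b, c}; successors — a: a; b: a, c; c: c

F4

Frame correspondent (Sahlqvist): \forall x \forall y (Rxy \to Ryy) — i.e. shift-reflexivity.
F1: fails — Rvu but not Ruu.
F2: fails — Rbc but not Rcc.
F3: fails — Ruv but not Rvv.
F4: ✓.
Valid on: F4.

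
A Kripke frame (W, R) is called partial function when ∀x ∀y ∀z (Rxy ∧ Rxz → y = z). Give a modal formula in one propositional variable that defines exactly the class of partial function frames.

This is partial functionality; the standard corresponding axiom is CD: ◇p → □p.
Suppose ◇p→□p is valid. Take Rxy, Rxz and set V(p)={y}. Then ◇p at x, so □p at x, so p at z, i.e. z=y.

◇p → □p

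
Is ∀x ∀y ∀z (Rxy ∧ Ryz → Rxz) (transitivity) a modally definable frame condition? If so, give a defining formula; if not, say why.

Yes — defined by □p → □□p

Yes: it is transitivity, defined by the 4 schema □p → □□p.
Suppose □p→□□p is valid. Take Rxy, Ryz and set V(p)={w : Rxw}. Then □p at x, so □□p at x, so □p at y, so p at z, i.e. Rxz.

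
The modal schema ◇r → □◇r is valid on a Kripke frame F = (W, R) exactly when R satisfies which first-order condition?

Suppose ◇r→□◇r is valid. Take Rxy, Rxz and set V(r)={y}. Then ◇r at x, so □◇r at x, so ◇r at z, so some w with Rzw has r; w=y, i.e. Rzy. By symmetry of the argument, Ryz.

the Euclidean property: ∀x ∀y ∀z (Rxy ∧ Rxz → Ryz)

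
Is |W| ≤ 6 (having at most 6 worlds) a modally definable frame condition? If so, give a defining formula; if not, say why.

No — not modally definable

Any modally definable frame class is closed under disjoint unions.
Any modal formula valid on each of 7 disjoint one-world frames is valid on their disjoint union (validity is preserved under disjoint unions). Each one-world frame has |W|=1≤6, but the union has |W|=7.
So no modal formula (or set of formulas) defines exactly the |W|≤6 frames.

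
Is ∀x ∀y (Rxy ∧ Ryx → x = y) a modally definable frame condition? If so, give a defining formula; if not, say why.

Any modally definable frame class is closed under surjective bounded morphisms.
The 6-cycle (worlds w0,w1,w2,w3,w4,w5 with w0→w1→w2→w3→w4→w5→w0) is antisymmetric. Sending even-indexed worlds to a and odd-indexed worlds to b is a surjective bounded morphism onto the two-world frame with a↔b, which is not antisymmetric.
Hence antisymmetry is not modally definable.

Not modally definable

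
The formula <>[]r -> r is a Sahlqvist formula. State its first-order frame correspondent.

Equivalently (dual form): r → □◇r.
Suppose r→□◇r is valid. Take Rxy and set V(r)={x}. Then r at x, so □◇r at x, so ◇r at y, so some z with Ryz has r; z=x, i.e. Ryx.

symmetry: forall x forall y (Rxy -> Ryx)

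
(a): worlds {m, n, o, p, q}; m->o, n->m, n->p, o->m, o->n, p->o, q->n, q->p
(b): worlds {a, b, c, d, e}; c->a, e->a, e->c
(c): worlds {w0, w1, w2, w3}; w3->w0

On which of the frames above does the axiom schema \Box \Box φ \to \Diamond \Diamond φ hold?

(a)

This is the axiom for a generalized confluence (Geach) condition; its first-order frame correspondent is \forall x \exists w (x R^2 w \wedge x R^2 w).
(a): ✓.
(b): fails — at a but no w with aR²w and aR²w.
(c): fails — at w0 but no w with w0R²w and w0R²w.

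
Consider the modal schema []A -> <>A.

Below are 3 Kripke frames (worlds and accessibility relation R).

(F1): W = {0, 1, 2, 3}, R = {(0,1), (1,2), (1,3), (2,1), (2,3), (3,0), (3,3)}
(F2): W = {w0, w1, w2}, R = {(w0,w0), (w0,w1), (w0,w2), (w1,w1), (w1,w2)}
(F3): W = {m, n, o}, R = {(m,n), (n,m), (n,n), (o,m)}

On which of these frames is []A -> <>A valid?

(F1), (F3)

Frame correspondent (Sahlqvist): forall x exists y Rxy — i.e. seriality.
(F1): condition met.
(F2): fails — world w2 has no successor.
(F3): condition met.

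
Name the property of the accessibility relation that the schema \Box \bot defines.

This is the Ver axiom.
Its frame correspondent is emptiness of R — \forall x \forall y \neg Rxy.

emptiness of R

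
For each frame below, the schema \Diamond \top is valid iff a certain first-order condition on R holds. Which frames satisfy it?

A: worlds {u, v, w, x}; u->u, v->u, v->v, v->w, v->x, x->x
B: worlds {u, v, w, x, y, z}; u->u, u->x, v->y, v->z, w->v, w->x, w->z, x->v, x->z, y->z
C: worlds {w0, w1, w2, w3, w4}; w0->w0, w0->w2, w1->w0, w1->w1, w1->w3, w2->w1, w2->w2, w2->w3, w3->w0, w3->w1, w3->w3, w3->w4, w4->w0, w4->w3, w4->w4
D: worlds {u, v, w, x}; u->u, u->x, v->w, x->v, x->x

C

Frame correspondent (Sahlqvist): \forall x \exists y Rxy — i.e. seriality.
A: fails — world w has no successor.
B: fails — world z has no successor.
C: holds.
D: fails — world w has no successor.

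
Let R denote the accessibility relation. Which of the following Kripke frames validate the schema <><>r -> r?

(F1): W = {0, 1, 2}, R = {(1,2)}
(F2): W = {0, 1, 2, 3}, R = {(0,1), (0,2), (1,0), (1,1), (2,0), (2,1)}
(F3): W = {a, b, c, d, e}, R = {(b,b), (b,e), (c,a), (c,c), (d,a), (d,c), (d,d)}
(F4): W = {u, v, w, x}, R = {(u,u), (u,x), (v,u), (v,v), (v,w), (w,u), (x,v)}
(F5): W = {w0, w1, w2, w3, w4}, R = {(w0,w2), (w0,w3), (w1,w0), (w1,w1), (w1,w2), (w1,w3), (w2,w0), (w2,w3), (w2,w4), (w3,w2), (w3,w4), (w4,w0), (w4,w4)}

(F1)

This is the axiom for a generalized confluence (Geach) condition; its first-order frame correspondent is forall x forall y (x R^2 y -> exists w (y = w & x = w)).
(F1): condition met.
(F2): fails — 0R²1 but 1 ≠ 0.
(F3): fails — bR²e but e ≠ b.
(F4): fails — uR²v but v ≠ u.
(F5): fails — w0R²w2 but w2 ≠ w0.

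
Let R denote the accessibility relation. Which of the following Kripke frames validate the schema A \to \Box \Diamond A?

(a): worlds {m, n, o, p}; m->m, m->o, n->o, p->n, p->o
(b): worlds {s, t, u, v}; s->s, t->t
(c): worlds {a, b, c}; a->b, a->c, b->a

Frame correspondent (Sahlqvist): \forall x \forall y (Rxy \to Ryx) — i.e. symmetry.
(a): fails — Rpn but not Rnp.
(b): ✓.
(c): fails — Rac but not Rca.

(b)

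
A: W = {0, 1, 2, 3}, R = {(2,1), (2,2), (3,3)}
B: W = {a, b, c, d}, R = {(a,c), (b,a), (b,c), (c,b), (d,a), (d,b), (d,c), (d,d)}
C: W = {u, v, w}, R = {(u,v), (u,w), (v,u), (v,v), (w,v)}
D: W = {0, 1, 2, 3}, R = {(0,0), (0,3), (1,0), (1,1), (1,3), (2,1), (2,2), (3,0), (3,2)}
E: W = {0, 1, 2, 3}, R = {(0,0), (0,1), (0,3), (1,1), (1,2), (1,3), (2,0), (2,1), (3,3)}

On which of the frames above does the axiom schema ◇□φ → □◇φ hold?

C

This is the axiom for convergence; its first-order frame correspondent is ∀x ∀y ∀z (Rxy ∧ Rxz → ∃w (Ryw ∧ Rzw)).
A: fails — R22 and R21 but 2 and 1 have no common successor.
B: fails — Rbc and Rba but c and a have no common successor.
C: ✓.
D: fails — R32 and R30 but 2 and 0 have no common successor.
E: fails — R12 and R13 but 2 and 3 have no common successor.
Valid on: C.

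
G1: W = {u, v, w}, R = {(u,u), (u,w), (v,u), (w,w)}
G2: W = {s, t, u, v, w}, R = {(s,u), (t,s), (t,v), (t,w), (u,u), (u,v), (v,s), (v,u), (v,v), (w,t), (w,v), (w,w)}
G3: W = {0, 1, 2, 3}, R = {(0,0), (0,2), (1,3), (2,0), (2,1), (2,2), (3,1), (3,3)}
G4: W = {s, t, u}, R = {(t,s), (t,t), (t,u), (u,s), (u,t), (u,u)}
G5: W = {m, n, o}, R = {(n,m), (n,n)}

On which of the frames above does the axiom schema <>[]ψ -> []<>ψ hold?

Frame correspondent (Sahlqvist): forall x forall y forall z (Rxy & Rxz -> exists w (Ryw & Rzw)) — i.e. convergence.
G1: holds.
G2: fails — Rts and Rtw but s and w have no common successor.
G3: fails — R20 and R21 but 0 and 1 have no common successor.
G4: fails — Rts and Rts but s and s have no common successor.
G5: fails — Rnn and Rnm but n and m have no common successor.

G1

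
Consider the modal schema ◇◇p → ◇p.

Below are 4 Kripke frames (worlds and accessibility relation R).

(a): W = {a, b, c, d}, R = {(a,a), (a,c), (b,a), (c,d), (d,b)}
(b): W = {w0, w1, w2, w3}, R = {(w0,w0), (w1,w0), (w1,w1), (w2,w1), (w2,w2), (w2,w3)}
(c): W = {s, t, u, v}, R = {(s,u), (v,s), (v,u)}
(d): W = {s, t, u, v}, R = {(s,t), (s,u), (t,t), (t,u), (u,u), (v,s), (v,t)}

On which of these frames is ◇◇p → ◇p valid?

This is the axiom for transitivity; its first-order frame correspondent is ∀x ∀y ∀z (Rxy ∧ Ryz → Rxz).
(a): fails — Rcd and Rdb but not Rcb.
(b): fails — Rw2w1 and Rw1w0 but not Rw2w0.
(c): holds.
(d): fails — Rvt and Rtu but not Rvu.

(c)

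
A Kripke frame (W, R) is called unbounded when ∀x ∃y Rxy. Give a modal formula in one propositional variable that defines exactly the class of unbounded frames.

The condition is seriality. The D schema □ψ → ◇ψ defines it.
Suppose □ψ→◇ψ is valid. At any x set V(ψ)=W. Then □ψ at x, so ◇ψ at x, so x has a successor.

□ψ → ◇ψ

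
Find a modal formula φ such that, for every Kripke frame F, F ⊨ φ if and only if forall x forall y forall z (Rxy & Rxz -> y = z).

The condition is partial functionality. The CD schema ◇ψ → □ψ defines it.
Suppose ◇ψ→□ψ is valid. Take Rxy, Rxz and set V(ψ)={y}. Then ◇ψ at x, so □ψ at x, so ψ at z, i.e. z=y.

◇ψ → □ψ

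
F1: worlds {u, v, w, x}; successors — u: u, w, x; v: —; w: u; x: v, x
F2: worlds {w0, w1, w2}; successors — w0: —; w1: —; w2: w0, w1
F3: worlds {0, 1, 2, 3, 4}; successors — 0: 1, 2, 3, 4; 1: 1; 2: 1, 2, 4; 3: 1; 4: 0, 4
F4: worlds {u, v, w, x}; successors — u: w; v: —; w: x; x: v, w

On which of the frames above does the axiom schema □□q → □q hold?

This is the axiom for density; its first-order frame correspondent is ∀x ∀y (Rxy → ∃z (Rxz ∧ Rzy)).
F1: satisfies the condition.
F2: fails — Rw2w0 but no z with Rw2z and Rzw0.
F3: fails — R03 but no z with R0z and Rz3.
F4: fails — Rxw but no z with Rxz and Rzw.

F1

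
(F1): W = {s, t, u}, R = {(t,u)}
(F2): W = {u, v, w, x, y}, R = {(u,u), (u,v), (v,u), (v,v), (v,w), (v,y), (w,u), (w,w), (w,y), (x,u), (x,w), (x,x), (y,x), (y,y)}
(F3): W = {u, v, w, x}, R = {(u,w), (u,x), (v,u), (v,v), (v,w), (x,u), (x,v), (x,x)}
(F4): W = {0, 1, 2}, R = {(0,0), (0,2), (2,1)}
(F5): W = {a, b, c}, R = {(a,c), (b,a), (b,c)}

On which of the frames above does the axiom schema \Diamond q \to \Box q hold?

This is the axiom for partial functionality; its first-order frame correspondent is \forall x \forall y \forall z (Rxy \wedge Rxz \to y = z).
(F1): satisfies the condition.
(F2): fails — u sees both u and v.
(F3): fails — u sees both w and x.
(F4): fails — 0 sees both 0 and 2.
(F5): fails — b sees both a and c.
Valid on: (F1).

(F1)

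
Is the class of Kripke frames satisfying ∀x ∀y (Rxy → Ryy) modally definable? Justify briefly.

This is a Sahlqvist condition; the T□ axiom □(□r → r) defines it.

Yes — defined by □(□r → r)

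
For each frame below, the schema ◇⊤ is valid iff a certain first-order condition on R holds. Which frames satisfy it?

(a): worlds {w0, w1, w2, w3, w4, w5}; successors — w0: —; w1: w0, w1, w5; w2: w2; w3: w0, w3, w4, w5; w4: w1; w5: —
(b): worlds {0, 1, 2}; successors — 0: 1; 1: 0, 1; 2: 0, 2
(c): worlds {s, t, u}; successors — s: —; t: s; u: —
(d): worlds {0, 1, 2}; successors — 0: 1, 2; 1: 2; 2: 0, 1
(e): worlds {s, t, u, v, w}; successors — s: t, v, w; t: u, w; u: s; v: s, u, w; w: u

(b), (d), (e)

Frame correspondent (Sahlqvist): ∀x ∃y Rxy — i.e. seriality.
(a): fails — world w0 has no successor.
(b): ✓.
(c): fails — world s has no successor.
(d): ✓.
(e): ✓.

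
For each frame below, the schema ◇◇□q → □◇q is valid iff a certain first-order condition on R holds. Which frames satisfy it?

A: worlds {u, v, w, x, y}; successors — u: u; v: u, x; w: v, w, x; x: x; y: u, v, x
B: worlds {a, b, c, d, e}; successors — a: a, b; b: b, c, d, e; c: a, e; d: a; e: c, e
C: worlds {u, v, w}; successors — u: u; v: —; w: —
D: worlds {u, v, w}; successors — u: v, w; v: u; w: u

C

Frame correspondent (Sahlqvist): ∀x ∀y ∀z ((xR²y ∧ xRz) → ∃w (yRw ∧ zRw)) — i.e. a generalized confluence (Geach) condition.
A: fails — vR²u, vRx but no t with uRt and xRt.
B: fails — aR²d, aRb but no w with dRw and bRw.
C: satisfies the condition.
D: fails — uR²u, uRv but no t with uRt and vRt.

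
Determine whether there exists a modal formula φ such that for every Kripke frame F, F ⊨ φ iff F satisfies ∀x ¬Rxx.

If a class were modally definable it would be closed under surjective bounded morphisms (Goldblatt–Thomason).
The 4-cycle (worlds s,t,u,v with s→t→u→v→s) is irreflexive, and the map sending every world to a single reflexive point • is a surjective bounded morphism (forth: every edge maps to (•,•); back: every world has a successor). So any modal formula valid on the 4-cycle is also valid on the reflexive point, which is not irreflexive.
So no modal formula (or set of formulas) defines exactly the irreflexive frames.

Not definable by any modal formula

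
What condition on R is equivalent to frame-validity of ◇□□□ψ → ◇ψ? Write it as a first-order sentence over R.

This is a Sahlqvist (Geach-type) schema ◇^1□^3ψ → □^0◇^1ψ.
Minimal-valuation argument: fix x; take any y with xR^1y and any z with xR^0z. Set V(ψ) to the set of worlds R-reachable from y in exactly 3 steps. Then □^3ψ holds at y, so the antecedent holds at x; validity forces ◇^1ψ at z, giving a w with zR^1w and yR^3w.
First-order correspondent: ∀x ∀y (xRy → ∃w (yR³w ∧ xRw)).

∀x ∀y (xRy → ∃w (yR³w ∧ xRw))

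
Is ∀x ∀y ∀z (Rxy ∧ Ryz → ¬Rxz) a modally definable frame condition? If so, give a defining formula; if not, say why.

Any modally definable frame class is closed under surjective bounded morphisms.
The 7-cycle (worlds w0,w1,w2,w3,w4,w5,w6 with w0→w1→w2→w3→w4→w5→w6→w0) is intransitive. Mapping every world to a single reflexive point • is a surjective bounded morphism; the reflexive point is not intransitive (R••∧R•• but R••).
So no modal formula (or set of formulas) defines exactly the intransitive frames.

Not definable by any modal formula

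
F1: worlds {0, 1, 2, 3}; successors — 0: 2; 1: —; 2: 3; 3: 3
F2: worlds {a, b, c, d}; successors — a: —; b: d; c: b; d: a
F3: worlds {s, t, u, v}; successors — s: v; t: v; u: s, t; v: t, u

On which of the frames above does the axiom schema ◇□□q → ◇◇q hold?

F1

The schema corresponds to a generalized confluence (Geach) condition: ∀x ∀y (xRy → ∃w (yR²w ∧ xR²w)).
F1: holds.
F2: fails — bRd but no w with dR²w and bR²w.
F3: fails — uRs but no w with sR²w and uR²w.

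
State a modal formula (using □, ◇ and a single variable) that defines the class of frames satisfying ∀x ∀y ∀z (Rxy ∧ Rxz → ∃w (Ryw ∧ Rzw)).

◇□ψ → □◇ψ

The condition is convergence. The .2 schema ◇□ψ → □◇ψ defines it.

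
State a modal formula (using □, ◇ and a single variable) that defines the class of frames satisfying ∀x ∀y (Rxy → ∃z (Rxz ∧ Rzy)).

□□ψ → □ψ

This is density; the standard corresponding axiom is C4: □□ψ → □ψ.
Suppose □□ψ→□ψ is valid. Take Rxy and set V(ψ)={w : xR²w}. Then □□ψ at x, so □ψ at x, so ψ at y, i.e. ∃z(Rxz∧Rzy).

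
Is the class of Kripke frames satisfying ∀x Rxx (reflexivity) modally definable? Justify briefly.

This is a Sahlqvist condition; the T axiom □p → p defines it.
Suppose □p→p is valid. At any x set V(p)={w : Rxw}. Then □p holds at x, so p holds at x, i.e. Rxx.

Definable; □p → p defines it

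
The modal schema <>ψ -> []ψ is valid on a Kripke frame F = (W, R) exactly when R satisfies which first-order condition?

Suppose ◇ψ→□ψ is valid. Take Rxy, Rxz and set V(ψ)={y}. Then ◇ψ at x, so □ψ at x, so ψ at z, i.e. z=y.
The converse is a direct semantic check.
So the correspondent is partial functionality.

Partial functionality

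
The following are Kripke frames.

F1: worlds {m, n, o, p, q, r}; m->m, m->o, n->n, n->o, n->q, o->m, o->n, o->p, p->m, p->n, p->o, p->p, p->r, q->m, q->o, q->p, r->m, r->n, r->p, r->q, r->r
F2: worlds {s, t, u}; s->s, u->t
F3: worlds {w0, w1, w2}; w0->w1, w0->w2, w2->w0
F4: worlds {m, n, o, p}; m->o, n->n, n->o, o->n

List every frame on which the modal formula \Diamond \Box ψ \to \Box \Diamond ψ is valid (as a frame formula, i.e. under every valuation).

This is the axiom for convergence; its first-order frame correspondent is \forall x \forall y \forall z (Rxy \wedge Rxz \to \exists w (Ryw \wedge Rzw)).
F1: ✓.
F2: fails — Rut and Rut but t and t have no common successor.
F3: fails — Rw0w1 and Rw0w1 but w1 and w1 have no common successor.
F4: ✓.

F1, F4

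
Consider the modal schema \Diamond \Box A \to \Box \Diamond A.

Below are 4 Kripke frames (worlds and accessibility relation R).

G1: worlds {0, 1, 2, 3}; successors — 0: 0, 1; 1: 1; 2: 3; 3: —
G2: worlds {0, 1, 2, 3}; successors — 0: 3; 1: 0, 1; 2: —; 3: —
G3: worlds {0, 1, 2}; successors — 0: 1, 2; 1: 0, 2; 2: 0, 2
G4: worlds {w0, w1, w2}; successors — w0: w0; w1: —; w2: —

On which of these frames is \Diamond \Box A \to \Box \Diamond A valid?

G3, G4

Frame correspondent (Sahlqvist): \forall x \forall y \forall z (Rxy \wedge Rxz \to \exists w (Ryw \wedge Rzw)) — i.e. convergence.
G1: fails — R23 and R23 but 3 and 3 have no common successor.
G2: fails — R03 and R03 but 3 and 3 have no common successor.
G3: ✓.
G4: ✓.
Valid on: G3, G4.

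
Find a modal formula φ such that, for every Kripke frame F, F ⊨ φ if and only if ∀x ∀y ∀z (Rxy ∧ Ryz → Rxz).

A defining formula is □ψ → □□ψ (the 4 axiom).

□ψ → □□ψ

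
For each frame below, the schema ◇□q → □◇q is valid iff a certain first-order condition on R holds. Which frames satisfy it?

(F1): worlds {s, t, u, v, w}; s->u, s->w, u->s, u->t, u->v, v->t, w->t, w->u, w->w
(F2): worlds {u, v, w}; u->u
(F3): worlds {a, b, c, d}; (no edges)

Frame correspondent (Sahlqvist): ∀x ∀y ∀z (Rxy ∧ Rxz → ∃w (Ryw ∧ Rzw)) — i.e. convergence.
(F1): fails — Ruv and Rut but v and t have no common successor.
(F2): holds.
(F3): holds.

(F2), (F3)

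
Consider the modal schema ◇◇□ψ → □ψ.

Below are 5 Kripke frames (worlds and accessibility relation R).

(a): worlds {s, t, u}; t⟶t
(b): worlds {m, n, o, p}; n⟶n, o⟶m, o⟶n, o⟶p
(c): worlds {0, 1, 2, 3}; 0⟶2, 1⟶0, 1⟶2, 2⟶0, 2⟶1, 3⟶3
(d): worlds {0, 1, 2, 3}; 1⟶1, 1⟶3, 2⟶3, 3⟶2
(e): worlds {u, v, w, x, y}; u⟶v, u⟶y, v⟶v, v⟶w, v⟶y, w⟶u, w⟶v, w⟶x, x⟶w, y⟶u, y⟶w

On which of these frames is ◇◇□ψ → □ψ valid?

Frame correspondent (Sahlqvist): ∀x ∀y ∀z ((xR²y ∧ xRz) → ∃w (yRw ∧ z = w)) — i.e. a generalized confluence (Geach) condition.
(a): satisfies the condition.
(b): fails — oR²n, oRm but no w with nRw and m=w.
(c): fails — 1R²0, 1R0 but no w with 0Rw and 0=w.
(d): fails — 1R²2, 1R1 but no w with 2Rw and 1=w.
(e): fails — uR²w, uRy but no t with wRt and y=t.
Valid on: (a).

(a)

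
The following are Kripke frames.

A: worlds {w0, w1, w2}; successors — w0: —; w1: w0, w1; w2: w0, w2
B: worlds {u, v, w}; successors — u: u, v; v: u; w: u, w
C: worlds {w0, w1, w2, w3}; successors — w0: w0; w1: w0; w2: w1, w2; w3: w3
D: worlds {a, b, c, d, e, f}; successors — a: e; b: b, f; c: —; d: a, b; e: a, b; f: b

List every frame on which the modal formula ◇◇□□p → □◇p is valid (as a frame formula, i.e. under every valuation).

B

This is the axiom for a generalized confluence (Geach) condition; its first-order frame correspondent is ∀x ∀y ∀z ((xR²y ∧ xRz) → ∃w (yR²w ∧ zRw)).
A: fails — w1R²w0, w1Rw0 but no w with w0R²w and w0Rw.
B: holds.
C: fails — w2R²w0, w2Rw2 but no w with w0R²w and w2Rw.
D: fails — dR²b, dRa but no w with bR²w and aRw.
Valid on: B.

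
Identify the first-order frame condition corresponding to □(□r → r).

Suppose □(□r→r) is valid. Take Rxy and set V(r)={w : Ryw}. Then at y, □r holds; since □(□r→r) at x, □r→r at y, so r at y, i.e. Ryy.

shift-reflexivity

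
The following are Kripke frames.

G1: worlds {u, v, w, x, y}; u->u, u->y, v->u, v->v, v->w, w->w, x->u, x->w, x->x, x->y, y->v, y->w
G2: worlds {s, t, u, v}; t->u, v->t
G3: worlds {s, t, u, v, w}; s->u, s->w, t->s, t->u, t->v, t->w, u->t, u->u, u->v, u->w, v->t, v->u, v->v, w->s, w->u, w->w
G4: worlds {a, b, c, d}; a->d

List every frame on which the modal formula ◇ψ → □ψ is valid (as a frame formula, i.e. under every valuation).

This is the axiom for partial functionality; its first-order frame correspondent is ∀x ∀y ∀z (Rxy ∧ Rxz → y = z).
G1: fails — u sees both u and y.
G2: condition met.
G3: fails — s sees both u and w.
G4: condition met.
Valid on: G2, G4.

G2, G4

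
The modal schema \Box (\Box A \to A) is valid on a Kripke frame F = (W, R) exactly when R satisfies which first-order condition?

This schema is the T□ axiom.
It corresponds to shift-reflexivity: \forall x \forall y (Rxy \to Ryy).

Shift-reflexivity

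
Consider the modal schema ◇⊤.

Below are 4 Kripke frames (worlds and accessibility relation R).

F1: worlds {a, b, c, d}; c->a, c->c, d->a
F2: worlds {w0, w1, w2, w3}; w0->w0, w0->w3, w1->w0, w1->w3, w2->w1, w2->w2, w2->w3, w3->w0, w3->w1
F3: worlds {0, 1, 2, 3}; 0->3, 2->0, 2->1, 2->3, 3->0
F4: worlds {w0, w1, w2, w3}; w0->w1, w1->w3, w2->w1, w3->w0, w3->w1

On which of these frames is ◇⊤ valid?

F2, F4

The schema corresponds to seriality: ∀x ∃y Rxy.
F1: fails — world a has no successor.
F2: holds.
F3: fails — world 1 has no successor.
F4: holds.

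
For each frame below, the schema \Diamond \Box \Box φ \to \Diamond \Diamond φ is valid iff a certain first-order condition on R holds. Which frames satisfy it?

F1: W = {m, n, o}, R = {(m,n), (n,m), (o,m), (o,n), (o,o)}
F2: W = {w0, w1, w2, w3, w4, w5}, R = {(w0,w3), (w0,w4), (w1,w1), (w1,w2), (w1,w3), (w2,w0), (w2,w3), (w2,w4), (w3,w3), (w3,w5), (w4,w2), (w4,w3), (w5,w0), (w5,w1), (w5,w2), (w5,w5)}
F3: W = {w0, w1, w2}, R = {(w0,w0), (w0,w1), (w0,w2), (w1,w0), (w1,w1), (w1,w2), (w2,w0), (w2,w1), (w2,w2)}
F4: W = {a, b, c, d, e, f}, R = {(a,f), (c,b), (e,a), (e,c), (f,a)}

Frame correspondent (Sahlqvist): \forall x \forall y (xRy \to \exists w (y R^2 w \wedge x R^2 w)) — i.e. a generalized confluence (Geach) condition.
F1: fails — mRn but no w with nR²w and mR²w.
F2: condition met.
F3: condition met.
F4: fails — aRf but no w with fR²w and aR²w.
Valid on: F2, F3.

F2, F3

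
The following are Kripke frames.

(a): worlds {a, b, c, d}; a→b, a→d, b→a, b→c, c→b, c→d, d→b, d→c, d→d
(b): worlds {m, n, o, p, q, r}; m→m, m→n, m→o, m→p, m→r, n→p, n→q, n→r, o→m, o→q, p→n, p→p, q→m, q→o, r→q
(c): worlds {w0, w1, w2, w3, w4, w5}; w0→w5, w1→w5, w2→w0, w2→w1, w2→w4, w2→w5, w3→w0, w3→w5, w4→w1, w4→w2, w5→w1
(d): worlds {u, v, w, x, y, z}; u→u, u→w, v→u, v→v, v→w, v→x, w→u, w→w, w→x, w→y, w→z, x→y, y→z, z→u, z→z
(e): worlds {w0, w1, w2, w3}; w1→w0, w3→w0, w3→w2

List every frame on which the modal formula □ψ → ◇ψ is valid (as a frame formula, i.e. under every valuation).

Frame correspondent (Sahlqvist): ∀x ∃y Rxy — i.e. seriality.
(a): holds.
(b): holds.
(c): holds.
(d): holds.
(e): fails — world w0 has no successor.
Valid on: (a), (b), (c), (d).

(a), (b), (c), (d)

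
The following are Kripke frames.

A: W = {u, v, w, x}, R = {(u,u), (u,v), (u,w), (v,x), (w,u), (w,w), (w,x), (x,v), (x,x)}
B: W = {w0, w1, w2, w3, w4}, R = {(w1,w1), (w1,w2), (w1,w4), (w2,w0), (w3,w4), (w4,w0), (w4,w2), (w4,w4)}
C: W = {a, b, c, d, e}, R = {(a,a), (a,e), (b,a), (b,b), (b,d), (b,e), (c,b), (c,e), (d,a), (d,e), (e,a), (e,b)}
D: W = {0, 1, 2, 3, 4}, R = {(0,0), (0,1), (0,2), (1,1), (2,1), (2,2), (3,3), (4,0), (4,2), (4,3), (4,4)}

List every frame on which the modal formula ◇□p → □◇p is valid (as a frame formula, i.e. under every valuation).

This is the axiom for convergence; its first-order frame correspondent is ∀x ∀y ∀z (Rxy ∧ Rxz → ∃w (Ryw ∧ Rzw)).
A: fails — Ruv and Ruu but v and u have no common successor.
B: fails — Rw1w2 and Rw1w1 but w2 and w1 have no common successor.
C: holds.
D: fails — R43 and R40 but 3 and 0 have no common successor.

C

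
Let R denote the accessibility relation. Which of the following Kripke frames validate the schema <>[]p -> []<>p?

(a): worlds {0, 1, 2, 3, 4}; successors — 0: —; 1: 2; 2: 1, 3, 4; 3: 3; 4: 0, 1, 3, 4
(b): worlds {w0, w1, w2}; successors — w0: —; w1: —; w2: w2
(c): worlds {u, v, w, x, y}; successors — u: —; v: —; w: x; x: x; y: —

Frame correspondent (Sahlqvist): forall x forall y forall z (Rxy & Rxz -> exists w (Ryw & Rzw)) — i.e. convergence.
(a): fails — R23 and R21 but 3 and 1 have no common successor.
(b): holds.
(c): holds.
Valid on: (b), (c).

(b), (c)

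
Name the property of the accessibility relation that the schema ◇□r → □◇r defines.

Suppose ◇□r→□◇r is valid. Take Rxy, Rxz and set V(r)={w : Ryw}. Then □r at y so ◇□r at x, so □◇r at x, so ◇r at z, giving w with Rzw and Ryw.
Conversely, on a frame with convergence the schema holds at every world under every valuation.
Frame condition: ∀x ∀y ∀z (Rxy ∧ Rxz → ∃w (Ryw ∧ Rzw)).

Convergence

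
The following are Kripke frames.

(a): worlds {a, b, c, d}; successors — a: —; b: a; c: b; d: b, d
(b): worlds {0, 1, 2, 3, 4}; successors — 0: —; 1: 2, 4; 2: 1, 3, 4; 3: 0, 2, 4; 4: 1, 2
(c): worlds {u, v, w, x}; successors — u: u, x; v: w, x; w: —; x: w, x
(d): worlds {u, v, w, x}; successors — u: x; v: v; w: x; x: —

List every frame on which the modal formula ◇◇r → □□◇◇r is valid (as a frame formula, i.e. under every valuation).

The schema corresponds to a generalized confluence (Geach) condition: ∀x ∀y ∀z ((xR²y ∧ xR²z) → ∃w (y = w ∧ zR²w)).
(a): fails — cR²a, cR²a but no w with a=w and aR²w.
(b): fails — 1R²3, 1R²2 but no w with 3=w and 2R²w.
(c): fails — uR²u, uR²w but no t with u=t and wR²t.
(d): ✓.

(d)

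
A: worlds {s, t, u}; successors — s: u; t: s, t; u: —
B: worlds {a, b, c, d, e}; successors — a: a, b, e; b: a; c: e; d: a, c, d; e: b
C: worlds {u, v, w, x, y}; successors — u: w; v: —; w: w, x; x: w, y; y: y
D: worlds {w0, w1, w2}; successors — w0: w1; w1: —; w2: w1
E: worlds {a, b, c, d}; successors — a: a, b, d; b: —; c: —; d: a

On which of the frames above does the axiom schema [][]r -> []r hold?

C, E

This is the axiom for density; its first-order frame correspondent is forall x forall y (Rxy -> exists z (Rxz & Rzy)).
A: fails — Rsu but no z with Rsz and Rzu.
B: fails — Reb but no z with Rez and Rzb.
C: satisfies the condition.
D: fails — Rw0w1 but no z with Rw0z and Rzw1.
E: satisfies the condition.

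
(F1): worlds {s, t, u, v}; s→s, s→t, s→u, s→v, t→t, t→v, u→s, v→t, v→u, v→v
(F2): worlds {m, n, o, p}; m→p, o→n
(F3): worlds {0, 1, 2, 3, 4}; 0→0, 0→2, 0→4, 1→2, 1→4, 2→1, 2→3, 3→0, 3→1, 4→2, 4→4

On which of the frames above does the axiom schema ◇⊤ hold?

Frame correspondent (Sahlqvist): ∀x ∃y Rxy — i.e. seriality.
(F1): ✓.
(F2): fails — world n has no successor.
(F3): ✓.
Valid on: (F1), (F3).

(F1), (F3)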